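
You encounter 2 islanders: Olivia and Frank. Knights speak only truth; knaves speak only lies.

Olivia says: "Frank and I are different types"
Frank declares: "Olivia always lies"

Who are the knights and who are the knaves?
Olivia is a knight.
Frank is a knave.

Verification:
- Olivia (knight) says "Frank and I are different types" - this is TRUE because Olivia is a knight and Frank is a knave.
- Frank (knave) says "Olivia always lies" - this is FALSE (a lie) because Olivia is a knight.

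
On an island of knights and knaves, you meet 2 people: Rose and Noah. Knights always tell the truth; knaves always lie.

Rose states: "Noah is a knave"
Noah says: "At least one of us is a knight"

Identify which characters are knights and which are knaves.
Rose is a knave.
Noah is a knight.

Verification:
- Rose (knave) says "Noah is a knave" - this is FALSE (a lie) because Noah is a knight.
- Noah (knight) says "At least one of us is a knight" - this is TRUE because Noah is a knight.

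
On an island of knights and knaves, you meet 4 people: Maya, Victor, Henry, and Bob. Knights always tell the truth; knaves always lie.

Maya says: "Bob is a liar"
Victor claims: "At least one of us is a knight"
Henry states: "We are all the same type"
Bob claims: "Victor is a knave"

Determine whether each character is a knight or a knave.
Maya is a knight.
Victor is a knight.
Henry is a knave.
Bob is a knave.

Verification:
- Maya (knight) says "Bob is a liar" - this is TRUE because Bob is a knave.
- Victor (knight) says "At least one of us is a knight" - this is TRUE because Maya and Victor are knights.
- Henry (knave) says "We are all the same type" - this is FALSE (a lie) because Maya and Victor are knights and Henry and Bob are knaves.
- Bob (knave) says "Victor is a knave" - this is FALSE (a lie) because Victor is a knight.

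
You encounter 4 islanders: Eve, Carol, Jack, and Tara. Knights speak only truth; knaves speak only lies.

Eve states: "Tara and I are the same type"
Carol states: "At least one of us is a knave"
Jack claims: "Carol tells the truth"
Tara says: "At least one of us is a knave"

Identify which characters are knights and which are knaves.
Eve is a knave.
Carol is a knight.
Jack is a knight.
Tara is a knight.

Verification:
- Eve (knave) says "Tara and I are the same type" - this is FALSE (a lie) because Eve is a knave and Tara is a knight.
- Carol (knight) says "At least one of us is a knave" - this is TRUE because Eve is a knave.
- Jack (knight) says "Carol tells the truth" - this is TRUE because Carol is a knight.
- Tara (knight) says "At least one of us is a knave" - this is TRUE because Eve is a knave.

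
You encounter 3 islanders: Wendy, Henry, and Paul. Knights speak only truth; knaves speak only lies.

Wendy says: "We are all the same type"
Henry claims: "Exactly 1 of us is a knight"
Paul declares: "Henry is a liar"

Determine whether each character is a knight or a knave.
Wendy is a knave.
Henry is a knight.
Paul is a knave.

Verification:
- Wendy (knave) says "We are all the same type" - this is FALSE (a lie) because Henry is a knight and Wendy and Paul are knaves.
- Henry (knight) says "Exactly 1 of us is a knight" - this is TRUE because there are 1 knights.
- Paul (knave) says "Henry is a liar" - this is FALSE (a lie) because Henry is a knight.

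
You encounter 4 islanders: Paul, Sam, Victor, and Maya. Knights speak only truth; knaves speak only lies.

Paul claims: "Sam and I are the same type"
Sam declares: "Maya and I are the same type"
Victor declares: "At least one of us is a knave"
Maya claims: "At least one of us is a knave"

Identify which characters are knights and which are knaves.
Paul is a knave.
Sam is a knight.
Victor is a knight.
Maya is a knight.

Verification:
- Paul (knave) says "Sam and I are the same type" - this is FALSE (a lie) because Paul is a knave and Sam is a knight.
- Sam (knight) says "Maya and I are the same type" - this is TRUE because Sam is a knight and Maya is a knight.
- Victor (knight) says "At least one of us is a knave" - this is TRUE because Paul is a knave.
- Maya (knight) says "At least one of us is a knave" - this is TRUE because Paul is a knave.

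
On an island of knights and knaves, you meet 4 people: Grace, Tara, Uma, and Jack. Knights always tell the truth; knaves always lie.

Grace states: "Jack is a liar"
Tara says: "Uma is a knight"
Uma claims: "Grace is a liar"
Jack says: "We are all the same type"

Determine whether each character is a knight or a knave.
Grace is a knight.
Tara is a knave.
Uma is a knave.
Jack is a knave.

Verification:
- Grace (knight) says "Jack is a liar" - this is TRUE because Jack is a knave.
- Tara (knave) says "Uma is a knight" - this is FALSE (a lie) because Uma is a knave.
- Uma (knave) says "Grace is a liar" - this is FALSE (a lie) because Grace is a knight.
- Jack (knave) says "We are all the same type" - this is FALSE (a lie) because Grace is a knight and Tara, Uma, and Jack are knaves.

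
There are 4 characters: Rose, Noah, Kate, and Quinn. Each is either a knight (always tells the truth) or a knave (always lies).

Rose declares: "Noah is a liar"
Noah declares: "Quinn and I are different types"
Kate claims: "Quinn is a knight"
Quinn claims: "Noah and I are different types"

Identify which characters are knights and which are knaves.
Rose is a knight.
Noah is a knave.
Kate is a knave.
Quinn is a knave.

Verification:
- Rose (knight) says "Noah is a liar" - this is TRUE because Noah is a knave.
- Noah (knave) says "Quinn and I are different types" - this is FALSE (a lie) because Noah is a knave and Quinn is a knave.
- Kate (knave) says "Quinn is a knight" - this is FALSE (a lie) because Quinn is a knave.
- Quinn (knave) says "Noah and I are different types" - this is FALSE (a lie) because Quinn is a knave and Noah is a knave.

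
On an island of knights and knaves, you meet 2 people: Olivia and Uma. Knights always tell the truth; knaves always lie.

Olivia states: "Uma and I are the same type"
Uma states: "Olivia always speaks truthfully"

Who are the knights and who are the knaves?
Olivia is a knight.
Uma is a knight.

Verification:
- Olivia (knight) says "Uma and I are the same type" - this is TRUE because Olivia is a knight and Uma is a knight.
- Uma (knight) says "Olivia always speaks truthfully" - this is TRUE because Olivia is a knight.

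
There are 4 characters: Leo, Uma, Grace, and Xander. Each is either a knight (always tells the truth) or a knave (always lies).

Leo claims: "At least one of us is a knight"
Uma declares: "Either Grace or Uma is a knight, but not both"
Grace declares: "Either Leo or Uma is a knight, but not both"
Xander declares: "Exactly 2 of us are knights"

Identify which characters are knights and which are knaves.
Leo is a knave.
Uma is a knave.
Grace is a knave.
Xander is a knave.

Verification:
- Leo (knave) says "At least one of us is a knight" - this is FALSE (a lie) because no one is a knight.
- Uma (knave) says "Either Grace or Uma is a knight, but not both" - this is FALSE (a lie) because Grace is a knave and Uma is a knave.
- Grace (knave) says "Either Leo or Uma is a knight, but not both" - this is FALSE (a lie) because Leo is a knave and Uma is a knave.
- Xander (knave) says "Exactly 2 of us are knights" - this is FALSE (a lie) because there are 0 knights.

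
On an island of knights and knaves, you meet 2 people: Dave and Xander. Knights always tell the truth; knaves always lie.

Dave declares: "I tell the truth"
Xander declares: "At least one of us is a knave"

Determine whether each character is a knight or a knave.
Dave is a knave.
Xander is a knight.

Verification:
- Dave (knave) says "I tell the truth" - this is FALSE (a lie) because Dave is a knave.
- Xander (knight) says "At least one of us is a knave" - this is TRUE because Dave is a knave.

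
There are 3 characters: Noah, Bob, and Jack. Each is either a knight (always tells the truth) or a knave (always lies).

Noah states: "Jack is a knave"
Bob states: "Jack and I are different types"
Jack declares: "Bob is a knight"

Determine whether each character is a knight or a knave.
Noah is a knight.
Bob is a knave.
Jack is a knave.

Verification:
- Noah (knight) says "Jack is a knave" - this is TRUE because Jack is a knave.
- Bob (knave) says "Jack and I are different types" - this is FALSE (a lie) because Bob is a knave and Jack is a knave.
- Jack (knave) says "Bob is a knight" - this is FALSE (a lie) because Bob is a knave.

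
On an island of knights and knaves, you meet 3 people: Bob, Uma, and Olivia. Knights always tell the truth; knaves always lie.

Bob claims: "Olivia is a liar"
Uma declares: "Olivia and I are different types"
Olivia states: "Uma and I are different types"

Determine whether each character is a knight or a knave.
Bob is a knight.
Uma is a knave.
Olivia is a knave.

Verification:
- Bob (knight) says "Olivia is a liar" - this is TRUE because Olivia is a knave.
- Uma (knave) says "Olivia and I are different types" - this is FALSE (a lie) because Uma is a knave and Olivia is a knave.
- Olivia (knave) says "Uma and I are different types" - this is FALSE (a lie) because Olivia is a knave and Uma is a knave.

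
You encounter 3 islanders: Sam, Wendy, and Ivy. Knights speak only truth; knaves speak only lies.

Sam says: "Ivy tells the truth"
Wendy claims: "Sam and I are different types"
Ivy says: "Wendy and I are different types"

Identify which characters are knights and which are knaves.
Sam is a knave.
Wendy is a knave.
Ivy is a knave.

Verification:
- Sam (knave) says "Ivy tells the truth" - this is FALSE (a lie) because Ivy is a knave.
- Wendy (knave) says "Sam and I are different types" - this is FALSE (a lie) because Wendy is a knave and Sam is a knave.
- Ivy (knave) says "Wendy and I are different types" - this is FALSE (a lie) because Ivy is a knave and Wendy is a knave.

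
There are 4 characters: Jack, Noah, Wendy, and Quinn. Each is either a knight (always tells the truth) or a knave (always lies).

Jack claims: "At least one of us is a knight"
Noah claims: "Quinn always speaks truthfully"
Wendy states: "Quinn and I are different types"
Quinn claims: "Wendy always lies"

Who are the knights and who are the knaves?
Jack is a knight.
Noah is a knave.
Wendy is a knight.
Quinn is a knave.

Verification:
- Jack (knight) says "At least one of us is a knight" - this is TRUE because Jack and Wendy are knights.
- Noah (knave) says "Quinn always speaks truthfully" - this is FALSE (a lie) because Quinn is a knave.
- Wendy (knight) says "Quinn and I are different types" - this is TRUE because Wendy is a knight and Quinn is a knave.
- Quinn (knave) says "Wendy always lies" - this is FALSE (a lie) because Wendy is a knight.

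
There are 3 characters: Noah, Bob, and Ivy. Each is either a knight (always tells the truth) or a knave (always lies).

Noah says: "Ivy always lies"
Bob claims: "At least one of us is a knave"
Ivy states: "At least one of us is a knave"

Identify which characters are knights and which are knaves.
Noah is a knave.
Bob is a knight.
Ivy is a knight.

Verification:
- Noah (knave) says "Ivy always lies" - this is FALSE (a lie) because Ivy is a knight.
- Bob (knight) says "At least one of us is a knave" - this is TRUE because Noah is a knave.
- Ivy (knight) says "At least one of us is a knave" - this is TRUE because Noah is a knave.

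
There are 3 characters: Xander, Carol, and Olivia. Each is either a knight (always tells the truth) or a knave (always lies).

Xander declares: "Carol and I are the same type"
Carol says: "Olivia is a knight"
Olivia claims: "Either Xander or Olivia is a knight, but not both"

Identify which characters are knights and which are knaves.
Xander is a knave.
Carol is a knight.
Olivia is a knight.

Verification:
- Xander (knave) says "Carol and I are the same type" - this is FALSE (a lie) because Xander is a knave and Carol is a knight.
- Carol (knight) says "Olivia is a knight" - this is TRUE because Olivia is a knight.
- Olivia (knight) says "Either Xander or Olivia is a knight, but not both" - this is TRUE because Xander is a knave and Olivia is a knight.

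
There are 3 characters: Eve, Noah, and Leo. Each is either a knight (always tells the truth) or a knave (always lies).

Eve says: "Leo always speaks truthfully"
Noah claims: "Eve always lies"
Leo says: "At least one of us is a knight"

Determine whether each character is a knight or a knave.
Eve is a knight.
Noah is a knave.
Leo is a knight.

Verification:
- Eve (knight) says "Leo always speaks truthfully" - this is TRUE because Leo is a knight.
- Noah (knave) says "Eve always lies" - this is FALSE (a lie) because Eve is a knight.
- Leo (knight) says "At least one of us is a knight" - this is TRUE because Eve and Leo are knights.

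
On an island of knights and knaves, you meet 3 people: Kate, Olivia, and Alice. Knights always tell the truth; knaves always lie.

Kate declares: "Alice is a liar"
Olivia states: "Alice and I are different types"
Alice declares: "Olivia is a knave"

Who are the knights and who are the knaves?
Kate is a knight.
Olivia is a knight.
Alice is a knave.

Verification:
- Kate (knight) says "Alice is a liar" - this is TRUE because Alice is a knave.
- Olivia (knight) says "Alice and I are different types" - this is TRUE because Olivia is a knight and Alice is a knave.
- Alice (knave) says "Olivia is a knave" - this is FALSE (a lie) because Olivia is a knight.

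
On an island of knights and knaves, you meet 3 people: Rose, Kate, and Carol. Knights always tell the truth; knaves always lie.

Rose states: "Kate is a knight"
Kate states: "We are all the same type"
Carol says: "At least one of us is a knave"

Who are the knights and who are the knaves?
Rose is a knave.
Kate is a knave.
Carol is a knight.

Verification:
- Rose (knave) says "Kate is a knight" - this is FALSE (a lie) because Kate is a knave.
- Kate (knave) says "We are all the same type" - this is FALSE (a lie) because Carol is a knight and Rose and Kate are knaves.
- Carol (knight) says "At least one of us is a knave" - this is TRUE because Rose and Kate are knaves.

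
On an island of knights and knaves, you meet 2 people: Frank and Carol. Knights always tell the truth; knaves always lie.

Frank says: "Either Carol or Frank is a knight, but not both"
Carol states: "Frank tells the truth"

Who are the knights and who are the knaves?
Frank is a knave.
Carol is a knave.

Verification:
- Frank (knave) says "Either Carol or Frank is a knight, but not both" - this is FALSE (a lie) because Carol is a knave and Frank is a knave.
- Carol (knave) says "Frank tells the truth" - this is FALSE (a lie) because Frank is a knave.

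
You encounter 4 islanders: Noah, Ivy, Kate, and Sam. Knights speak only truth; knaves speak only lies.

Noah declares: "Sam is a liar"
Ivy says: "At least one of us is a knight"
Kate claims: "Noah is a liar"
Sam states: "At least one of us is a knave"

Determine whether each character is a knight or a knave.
Noah is a knave.
Ivy is a knight.
Kate is a knight.
Sam is a knight.

Verification:
- Noah (knave) says "Sam is a liar" - this is FALSE (a lie) because Sam is a knight.
- Ivy (knight) says "At least one of us is a knight" - this is TRUE because Ivy, Kate, and Sam are knights.
- Kate (knight) says "Noah is a liar" - this is TRUE because Noah is a knave.
- Sam (knight) says "At least one of us is a knave" - this is TRUE because Noah is a knave.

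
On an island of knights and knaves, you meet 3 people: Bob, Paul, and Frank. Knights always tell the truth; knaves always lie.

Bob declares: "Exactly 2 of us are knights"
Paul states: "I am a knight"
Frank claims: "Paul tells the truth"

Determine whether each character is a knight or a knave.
Bob is a knave.
Paul is a knave.
Frank is a knave.

Verification:
- Bob (knave) says "Exactly 2 of us are knights" - this is FALSE (a lie) because there are 0 knights.
- Paul (knave) says "I am a knight" - this is FALSE (a lie) because Paul is a knave.
- Frank (knave) says "Paul tells the truth" - this is FALSE (a lie) because Paul is a knave.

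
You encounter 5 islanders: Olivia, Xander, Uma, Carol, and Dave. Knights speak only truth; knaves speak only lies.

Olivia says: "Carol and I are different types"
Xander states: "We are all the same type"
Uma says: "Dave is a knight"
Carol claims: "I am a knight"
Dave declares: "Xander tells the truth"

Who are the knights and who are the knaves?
Olivia is a knight.
Xander is a knave.
Uma is a knave.
Carol is a knave.
Dave is a knave.

Verification:
- Olivia (knight) says "Carol and I are different types" - this is TRUE because Olivia is a knight and Carol is a knave.
- Xander (knave) says "We are all the same type" - this is FALSE (a lie) because Olivia is a knight and Xander, Uma, Carol, and Dave are knaves.
- Uma (knave) says "Dave is a knight" - this is FALSE (a lie) because Dave is a knave.
- Carol (knave) says "I am a knight" - this is FALSE (a lie) because Carol is a knave.
- Dave (knave) says "Xander tells the truth" - this is FALSE (a lie) because Xander is a knave.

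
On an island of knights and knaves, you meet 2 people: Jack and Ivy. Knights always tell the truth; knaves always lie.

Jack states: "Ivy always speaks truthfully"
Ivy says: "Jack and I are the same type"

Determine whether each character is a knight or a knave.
Jack is a knight.
Ivy is a knight.

Verification:
- Jack (knight) says "Ivy always speaks truthfully" - this is TRUE because Ivy is a knight.
- Ivy (knight) says "Jack and I are the same type" - this is TRUE because Ivy is a knight and Jack is a knight.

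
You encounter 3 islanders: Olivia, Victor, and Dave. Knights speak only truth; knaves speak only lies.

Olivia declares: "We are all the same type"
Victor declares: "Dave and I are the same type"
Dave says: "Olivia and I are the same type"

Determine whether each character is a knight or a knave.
Olivia is a knight.
Victor is a knight.
Dave is a knight.

Verification:
- Olivia (knight) says "We are all the same type" - this is TRUE because Olivia, Victor, and Dave are knights.
- Victor (knight) says "Dave and I are the same type" - this is TRUE because Victor is a knight and Dave is a knight.
- Dave (knight) says "Olivia and I are the same type" - this is TRUE because Dave is a knight and Olivia is a knight.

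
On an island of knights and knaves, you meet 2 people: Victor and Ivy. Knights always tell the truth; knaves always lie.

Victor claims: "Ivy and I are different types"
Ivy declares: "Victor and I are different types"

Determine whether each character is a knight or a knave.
Victor is a knave.
Ivy is a knave.

Verification:
- Victor (knave) says "Ivy and I are different types" - this is FALSE (a lie) because Victor is a knave and Ivy is a knave.
- Ivy (knave) says "Victor and I are different types" - this is FALSE (a lie) because Ivy is a knave and Victor is a knave.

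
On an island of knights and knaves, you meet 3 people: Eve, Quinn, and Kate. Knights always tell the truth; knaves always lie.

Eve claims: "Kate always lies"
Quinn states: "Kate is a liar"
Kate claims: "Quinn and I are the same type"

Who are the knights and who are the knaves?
Eve is a knight.
Quinn is a knight.
Kate is a knave.

Verification:
- Eve (knight) says "Kate always lies" - this is TRUE because Kate is a knave.
- Quinn (knight) says "Kate is a liar" - this is TRUE because Kate is a knave.
- Kate (knave) says "Quinn and I are the same type" - this is FALSE (a lie) because Kate is a knave and Quinn is a knight.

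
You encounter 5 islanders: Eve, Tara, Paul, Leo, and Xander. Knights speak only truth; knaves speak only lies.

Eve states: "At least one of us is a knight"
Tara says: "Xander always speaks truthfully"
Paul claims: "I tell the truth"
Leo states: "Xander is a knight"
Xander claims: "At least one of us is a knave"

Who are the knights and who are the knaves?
Eve is a knight.
Tara is a knight.
Paul is a knave.
Leo is a knight.
Xander is a knight.

Verification:
- Eve (knight) says "At least one of us is a knight" - this is TRUE because Eve, Tara, Leo, and Xander are knights.
- Tara (knight) says "Xander always speaks truthfully" - this is TRUE because Xander is a knight.
- Paul (knave) says "I tell the truth" - this is FALSE (a lie) because Paul is a knave.
- Leo (knight) says "Xander is a knight" - this is TRUE because Xander is a knight.
- Xander (knight) says "At least one of us is a knave" - this is TRUE because Paul is a knave.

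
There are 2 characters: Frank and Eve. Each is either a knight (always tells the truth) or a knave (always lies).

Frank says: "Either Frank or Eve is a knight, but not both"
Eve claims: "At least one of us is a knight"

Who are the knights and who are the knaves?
Frank is a knave.
Eve is a knave.

Verification:
- Frank (knave) says "Either Frank or Eve is a knight, but not both" - this is FALSE (a lie) because Frank is a knave and Eve is a knave.
- Eve (knave) says "At least one of us is a knight" - this is FALSE (a lie) because no one is a knight.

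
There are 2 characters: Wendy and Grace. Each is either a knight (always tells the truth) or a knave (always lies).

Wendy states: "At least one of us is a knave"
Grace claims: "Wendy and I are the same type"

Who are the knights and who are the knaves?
Wendy is a knight.
Grace is a knave.

Verification:
- Wendy (knight) says "At least one of us is a knave" - this is TRUE because Grace is a knave.
- Grace (knave) says "Wendy and I are the same type" - this is FALSE (a lie) because Grace is a knave and Wendy is a knight.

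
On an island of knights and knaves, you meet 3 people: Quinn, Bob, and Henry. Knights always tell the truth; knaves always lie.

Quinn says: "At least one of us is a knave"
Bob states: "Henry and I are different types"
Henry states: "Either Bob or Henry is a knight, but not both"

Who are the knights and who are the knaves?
Quinn is a knight.
Bob is a knave.
Henry is a knave.

Verification:
- Quinn (knight) says "At least one of us is a knave" - this is TRUE because Bob and Henry are knaves.
- Bob (knave) says "Henry and I are different types" - this is FALSE (a lie) because Bob is a knave and Henry is a knave.
- Henry (knave) says "Either Bob or Henry is a knight, but not both" - this is FALSE (a lie) because Bob is a knave and Henry is a knave.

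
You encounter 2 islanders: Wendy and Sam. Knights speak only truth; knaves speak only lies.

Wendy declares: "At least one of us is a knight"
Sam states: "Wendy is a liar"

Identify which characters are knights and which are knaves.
Wendy is a knight.
Sam is a knave.

Verification:
- Wendy (knight) says "At least one of us is a knight" - this is TRUE because Wendy is a knight.
- Sam (knave) says "Wendy is a liar" - this is FALSE (a lie) because Wendy is a knight.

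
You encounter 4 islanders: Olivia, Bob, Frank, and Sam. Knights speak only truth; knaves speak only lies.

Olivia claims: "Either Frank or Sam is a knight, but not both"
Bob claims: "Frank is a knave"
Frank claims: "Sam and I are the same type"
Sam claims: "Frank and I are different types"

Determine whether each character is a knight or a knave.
Olivia is a knight.
Bob is a knight.
Frank is a knave.
Sam is a knight.

Verification:
- Olivia (knight) says "Either Frank or Sam is a knight, but not both" - this is TRUE because Frank is a knave and Sam is a knight.
- Bob (knight) says "Frank is a knave" - this is TRUE because Frank is a knave.
- Frank (knave) says "Sam and I are the same type" - this is FALSE (a lie) because Frank is a knave and Sam is a knight.
- Sam (knight) says "Frank and I are different types" - this is TRUE because Sam is a knight and Frank is a knave.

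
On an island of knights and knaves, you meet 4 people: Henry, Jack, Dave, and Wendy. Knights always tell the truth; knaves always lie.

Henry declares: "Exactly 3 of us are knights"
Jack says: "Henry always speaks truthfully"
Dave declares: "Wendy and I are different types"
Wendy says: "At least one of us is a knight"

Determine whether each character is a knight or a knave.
Henry is a knave.
Jack is a knave.
Dave is a knave.
Wendy is a knave.

Verification:
- Henry (knave) says "Exactly 3 of us are knights" - this is FALSE (a lie) because there are 0 knights.
- Jack (knave) says "Henry always speaks truthfully" - this is FALSE (a lie) because Henry is a knave.
- Dave (knave) says "Wendy and I are different types" - this is FALSE (a lie) because Dave is a knave and Wendy is a knave.
- Wendy (knave) says "At least one of us is a knight" - this is FALSE (a lie) because no one is a knight.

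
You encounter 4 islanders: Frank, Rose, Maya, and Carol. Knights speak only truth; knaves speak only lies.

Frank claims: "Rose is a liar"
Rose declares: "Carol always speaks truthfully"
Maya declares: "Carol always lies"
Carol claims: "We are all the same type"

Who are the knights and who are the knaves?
Frank is a knight.
Rose is a knave.
Maya is a knight.
Carol is a knave.

Verification:
- Frank (knight) says "Rose is a liar" - this is TRUE because Rose is a knave.
- Rose (knave) says "Carol always speaks truthfully" - this is FALSE (a lie) because Carol is a knave.
- Maya (knight) says "Carol always lies" - this is TRUE because Carol is a knave.
- Carol (knave) says "We are all the same type" - this is FALSE (a lie) because Frank and Maya are knights and Rose and Carol are knaves.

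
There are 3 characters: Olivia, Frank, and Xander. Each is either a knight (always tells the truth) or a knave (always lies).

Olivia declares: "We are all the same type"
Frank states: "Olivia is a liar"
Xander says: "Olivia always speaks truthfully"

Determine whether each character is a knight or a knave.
Olivia is a knave.
Frank is a knight.
Xander is a knave.

Verification:
- Olivia (knave) says "We are all the same type" - this is FALSE (a lie) because Frank is a knight and Olivia and Xander are knaves.
- Frank (knight) says "Olivia is a liar" - this is TRUE because Olivia is a knave.
- Xander (knave) says "Olivia always speaks truthfully" - this is FALSE (a lie) because Olivia is a knave.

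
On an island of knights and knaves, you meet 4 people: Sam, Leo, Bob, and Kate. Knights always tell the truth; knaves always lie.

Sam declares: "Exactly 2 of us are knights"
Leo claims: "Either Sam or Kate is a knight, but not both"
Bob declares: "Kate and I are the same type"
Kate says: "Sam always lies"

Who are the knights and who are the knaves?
Sam is a knave.
Leo is a knight.
Bob is a knight.
Kate is a knight.

Verification:
- Sam (knave) says "Exactly 2 of us are knights" - this is FALSE (a lie) because there are 3 knights.
- Leo (knight) says "Either Sam or Kate is a knight, but not both" - this is TRUE because Sam is a knave and Kate is a knight.
- Bob (knight) says "Kate and I are the same type" - this is TRUE because Bob is a knight and Kate is a knight.
- Kate (knight) says "Sam always lies" - this is TRUE because Sam is a knave.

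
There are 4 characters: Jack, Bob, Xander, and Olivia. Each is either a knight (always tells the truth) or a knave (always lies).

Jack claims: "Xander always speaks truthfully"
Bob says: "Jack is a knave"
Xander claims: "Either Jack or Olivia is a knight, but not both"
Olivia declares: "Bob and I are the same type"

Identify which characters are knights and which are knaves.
Jack is a knave.
Bob is a knight.
Xander is a knave.
Olivia is a knave.

Verification:
- Jack (knave) says "Xander always speaks truthfully" - this is FALSE (a lie) because Xander is a knave.
- Bob (knight) says "Jack is a knave" - this is TRUE because Jack is a knave.
- Xander (knave) says "Either Jack or Olivia is a knight, but not both" - this is FALSE (a lie) because Jack is a knave and Olivia is a knave.
- Olivia (knave) says "Bob and I are the same type" - this is FALSE (a lie) because Olivia is a knave and Bob is a knight.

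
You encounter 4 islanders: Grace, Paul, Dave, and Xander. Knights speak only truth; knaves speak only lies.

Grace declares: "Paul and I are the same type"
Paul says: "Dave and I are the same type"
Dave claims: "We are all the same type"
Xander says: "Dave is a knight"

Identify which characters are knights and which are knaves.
Grace is a knight.
Paul is a knight.
Dave is a knight.
Xander is a knight.

Verification:
- Grace (knight) says "Paul and I are the same type" - this is TRUE because Grace is a knight and Paul is a knight.
- Paul (knight) says "Dave and I are the same type" - this is TRUE because Paul is a knight and Dave is a knight.
- Dave (knight) says "We are all the same type" - this is TRUE because Grace, Paul, Dave, and Xander are knights.
- Xander (knight) says "Dave is a knight" - this is TRUE because Dave is a knight.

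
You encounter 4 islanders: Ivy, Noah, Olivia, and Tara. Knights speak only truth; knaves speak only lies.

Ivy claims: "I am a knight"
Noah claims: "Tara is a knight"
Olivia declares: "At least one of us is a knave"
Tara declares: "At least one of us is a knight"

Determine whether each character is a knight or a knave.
Ivy is a knave.
Noah is a knight.
Olivia is a knight.
Tara is a knight.

Verification:
- Ivy (knave) says "I am a knight" - this is FALSE (a lie) because Ivy is a knave.
- Noah (knight) says "Tara is a knight" - this is TRUE because Tara is a knight.
- Olivia (knight) says "At least one of us is a knave" - this is TRUE because Ivy is a knave.
- Tara (knight) says "At least one of us is a knight" - this is TRUE because Noah, Olivia, and Tara are knights.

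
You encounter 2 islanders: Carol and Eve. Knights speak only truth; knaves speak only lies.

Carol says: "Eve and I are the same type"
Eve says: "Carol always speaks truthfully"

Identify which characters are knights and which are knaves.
Carol is a knight.
Eve is a knight.

Verification:
- Carol (knight) says "Eve and I are the same type" - this is TRUE because Carol is a knight and Eve is a knight.
- Eve (knight) says "Carol always speaks truthfully" - this is TRUE because Carol is a knight.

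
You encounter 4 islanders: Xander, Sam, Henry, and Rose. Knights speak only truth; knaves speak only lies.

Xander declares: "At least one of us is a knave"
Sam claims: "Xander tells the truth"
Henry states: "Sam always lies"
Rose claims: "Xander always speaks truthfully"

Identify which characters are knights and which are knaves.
Xander is a knight.
Sam is a knight.
Henry is a knave.
Rose is a knight.

Verification:
- Xander (knight) says "At least one of us is a knave" - this is TRUE because Henry is a knave.
- Sam (knight) says "Xander tells the truth" - this is TRUE because Xander is a knight.
- Henry (knave) says "Sam always lies" - this is FALSE (a lie) because Sam is a knight.
- Rose (knight) says "Xander always speaks truthfully" - this is TRUE because Xander is a knight.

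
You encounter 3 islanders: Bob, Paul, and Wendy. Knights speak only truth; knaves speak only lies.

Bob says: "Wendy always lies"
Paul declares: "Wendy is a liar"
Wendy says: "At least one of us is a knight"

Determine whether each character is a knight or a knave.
Bob is a knave.
Paul is a knave.
Wendy is a knight.

Verification:
- Bob (knave) says "Wendy always lies" - this is FALSE (a lie) because Wendy is a knight.
- Paul (knave) says "Wendy is a liar" - this is FALSE (a lie) because Wendy is a knight.
- Wendy (knight) says "At least one of us is a knight" - this is TRUE because Wendy is a knight.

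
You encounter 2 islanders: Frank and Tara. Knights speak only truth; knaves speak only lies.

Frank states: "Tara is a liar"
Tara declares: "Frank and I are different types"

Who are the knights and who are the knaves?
Frank is a knave.
Tara is a knight.

Verification:
- Frank (knave) says "Tara is a liar" - this is FALSE (a lie) because Tara is a knight.
- Tara (knight) says "Frank and I are different types" - this is TRUE because Tara is a knight and Frank is a knave.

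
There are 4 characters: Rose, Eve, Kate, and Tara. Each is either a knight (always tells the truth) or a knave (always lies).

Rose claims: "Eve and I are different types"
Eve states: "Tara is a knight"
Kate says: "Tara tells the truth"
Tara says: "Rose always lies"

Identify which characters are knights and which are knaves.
Rose is a knight.
Eve is a knave.
Kate is a knave.
Tara is a knave.

Verification:
- Rose (knight) says "Eve and I are different types" - this is TRUE because Rose is a knight and Eve is a knave.
- Eve (knave) says "Tara is a knight" - this is FALSE (a lie) because Tara is a knave.
- Kate (knave) says "Tara tells the truth" - this is FALSE (a lie) because Tara is a knave.
- Tara (knave) says "Rose always lies" - this is FALSE (a lie) because Rose is a knight.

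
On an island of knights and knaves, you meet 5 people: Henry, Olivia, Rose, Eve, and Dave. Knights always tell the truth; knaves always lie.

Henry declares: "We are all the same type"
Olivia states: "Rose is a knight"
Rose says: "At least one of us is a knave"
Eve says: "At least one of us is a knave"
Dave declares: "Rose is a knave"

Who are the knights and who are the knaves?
Henry is a knave.
Olivia is a knight.
Rose is a knight.
Eve is a knight.
Dave is a knave.

Verification:
- Henry (knave) says "We are all the same type" - this is FALSE (a lie) because Olivia, Rose, and Eve are knights and Henry and Dave are knaves.
- Olivia (knight) says "Rose is a knight" - this is TRUE because Rose is a knight.
- Rose (knight) says "At least one of us is a knave" - this is TRUE because Henry and Dave are knaves.
- Eve (knight) says "At least one of us is a knave" - this is TRUE because Henry and Dave are knaves.
- Dave (knave) says "Rose is a knave" - this is FALSE (a lie) because Rose is a knight.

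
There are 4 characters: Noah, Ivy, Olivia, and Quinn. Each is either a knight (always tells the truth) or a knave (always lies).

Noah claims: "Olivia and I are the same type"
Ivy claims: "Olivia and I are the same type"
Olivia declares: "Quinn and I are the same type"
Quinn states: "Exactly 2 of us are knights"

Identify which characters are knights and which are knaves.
Noah is a knave.
Ivy is a knave.
Olivia is a knight.
Quinn is a knight.

Verification:
- Noah (knave) says "Olivia and I are the same type" - this is FALSE (a lie) because Noah is a knave and Olivia is a knight.
- Ivy (knave) says "Olivia and I are the same type" - this is FALSE (a lie) because Ivy is a knave and Olivia is a knight.
- Olivia (knight) says "Quinn and I are the same type" - this is TRUE because Olivia is a knight and Quinn is a knight.
- Quinn (knight) says "Exactly 2 of us are knights" - this is TRUE because there are 2 knights.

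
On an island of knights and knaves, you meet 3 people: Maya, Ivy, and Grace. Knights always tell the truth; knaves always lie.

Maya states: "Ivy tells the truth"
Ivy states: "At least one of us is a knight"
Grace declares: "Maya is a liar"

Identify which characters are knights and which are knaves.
Maya is a knight.
Ivy is a knight.
Grace is a knave.

Verification:
- Maya (knight) says "Ivy tells the truth" - this is TRUE because Ivy is a knight.
- Ivy (knight) says "At least one of us is a knight" - this is TRUE because Maya and Ivy are knights.
- Grace (knave) says "Maya is a liar" - this is FALSE (a lie) because Maya is a knight.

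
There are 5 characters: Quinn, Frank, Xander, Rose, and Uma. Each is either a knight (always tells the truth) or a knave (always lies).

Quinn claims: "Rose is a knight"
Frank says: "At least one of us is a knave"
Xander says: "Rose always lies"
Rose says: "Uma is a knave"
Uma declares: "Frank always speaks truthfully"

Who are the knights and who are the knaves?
Quinn is a knave.
Frank is a knight.
Xander is a knight.
Rose is a knave.
Uma is a knight.

Verification:
- Quinn (knave) says "Rose is a knight" - this is FALSE (a lie) because Rose is a knave.
- Frank (knight) says "At least one of us is a knave" - this is TRUE because Quinn and Rose are knaves.
- Xander (knight) says "Rose always lies" - this is TRUE because Rose is a knave.
- Rose (knave) says "Uma is a knave" - this is FALSE (a lie) because Uma is a knight.
- Uma (knight) says "Frank always speaks truthfully" - this is TRUE because Frank is a knight.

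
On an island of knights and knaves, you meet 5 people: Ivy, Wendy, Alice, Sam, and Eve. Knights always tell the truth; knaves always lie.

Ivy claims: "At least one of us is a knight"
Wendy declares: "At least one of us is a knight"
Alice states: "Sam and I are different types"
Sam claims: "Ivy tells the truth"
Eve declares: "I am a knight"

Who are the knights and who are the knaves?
Ivy is a knave.
Wendy is a knave.
Alice is a knave.
Sam is a knave.
Eve is a knave.

Verification:
- Ivy (knave) says "At least one of us is a knight" - this is FALSE (a lie) because no one is a knight.
- Wendy (knave) says "At least one of us is a knight" - this is FALSE (a lie) because no one is a knight.
- Alice (knave) says "Sam and I are different types" - this is FALSE (a lie) because Alice is a knave and Sam is a knave.
- Sam (knave) says "Ivy tells the truth" - this is FALSE (a lie) because Ivy is a knave.
- Eve (knave) says "I am a knight" - this is FALSE (a lie) because Eve is a knave.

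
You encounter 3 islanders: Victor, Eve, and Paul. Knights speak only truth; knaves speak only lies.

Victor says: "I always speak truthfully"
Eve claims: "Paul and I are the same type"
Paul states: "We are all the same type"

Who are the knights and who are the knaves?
Victor is a knight.
Eve is a knight.
Paul is a knight.

Verification:
- Victor (knight) says "I always speak truthfully" - this is TRUE because Victor is a knight.
- Eve (knight) says "Paul and I are the same type" - this is TRUE because Eve is a knight and Paul is a knight.
- Paul (knight) says "We are all the same type" - this is TRUE because Victor, Eve, and Paul are knights.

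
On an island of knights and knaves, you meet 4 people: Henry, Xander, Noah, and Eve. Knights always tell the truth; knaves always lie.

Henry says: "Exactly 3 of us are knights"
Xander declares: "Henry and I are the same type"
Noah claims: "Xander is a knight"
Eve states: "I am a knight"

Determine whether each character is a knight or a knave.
Henry is a knight.
Xander is a knight.
Noah is a knight.
Eve is a knave.

Verification:
- Henry (knight) says "Exactly 3 of us are knights" - this is TRUE because there are 3 knights.
- Xander (knight) says "Henry and I are the same type" - this is TRUE because Xander is a knight and Henry is a knight.
- Noah (knight) says "Xander is a knight" - this is TRUE because Xander is a knight.
- Eve (knave) says "I am a knight" - this is FALSE (a lie) because Eve is a knave.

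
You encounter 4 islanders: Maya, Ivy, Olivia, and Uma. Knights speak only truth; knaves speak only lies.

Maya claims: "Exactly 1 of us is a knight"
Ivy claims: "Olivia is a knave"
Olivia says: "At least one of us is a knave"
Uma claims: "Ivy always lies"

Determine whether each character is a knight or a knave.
Maya is a knave.
Ivy is a knave.
Olivia is a knight.
Uma is a knight.

Verification:
- Maya (knave) says "Exactly 1 of us is a knight" - this is FALSE (a lie) because there are 2 knights.
- Ivy (knave) says "Olivia is a knave" - this is FALSE (a lie) because Olivia is a knight.
- Olivia (knight) says "At least one of us is a knave" - this is TRUE because Maya and Ivy are knaves.
- Uma (knight) says "Ivy always lies" - this is TRUE because Ivy is a knave.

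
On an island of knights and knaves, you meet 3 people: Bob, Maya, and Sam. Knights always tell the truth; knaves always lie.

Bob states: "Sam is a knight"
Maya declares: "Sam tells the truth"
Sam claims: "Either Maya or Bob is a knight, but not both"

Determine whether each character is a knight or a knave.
Bob is a knave.
Maya is a knave.
Sam is a knave.

Verification:
- Bob (knave) says "Sam is a knight" - this is FALSE (a lie) because Sam is a knave.
- Maya (knave) says "Sam tells the truth" - this is FALSE (a lie) because Sam is a knave.
- Sam (knave) says "Either Maya or Bob is a knight, but not both" - this is FALSE (a lie) because Maya is a knave and Bob is a knave.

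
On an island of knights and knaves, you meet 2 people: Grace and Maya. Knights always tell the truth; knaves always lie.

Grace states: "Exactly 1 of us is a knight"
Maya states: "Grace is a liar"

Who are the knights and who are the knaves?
Grace is a knight.
Maya is a knave.

Verification:
- Grace (knight) says "Exactly 1 of us is a knight" - this is TRUE because there are 1 knights.
- Maya (knave) says "Grace is a liar" - this is FALSE (a lie) because Grace is a knight.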